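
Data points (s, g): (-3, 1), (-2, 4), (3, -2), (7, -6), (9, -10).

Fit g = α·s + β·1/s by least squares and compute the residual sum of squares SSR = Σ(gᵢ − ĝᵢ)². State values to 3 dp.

SSR = 10.928

Compute the Gram sums: Σs·s = 152, Σs·1/s = 5, Σ1/s·1/s = 8017/15876.
Moment sums: Σs·g = -149, Σ1/s·g = -313/63.
MᵀM·[α, β]ᵀ = Mᵀg becomes [[152, 5]; [5, 8017/15876]]·[α, β]ᵀ = [-149, -313/63]ᵀ.
Eliminating β: (8017/15876)·(row 1) − 5·(row 2) gives (205421/3969)·α = (8017/15876)·(-149) − 5·(-313/63) = -800153/15876, so α = -800153/821684.
Then β = ((-313/63) − 5·(-800153/821684))/(8017/15876) = -40383/205421.
Residuals: -1632619/821684, 401416/205421, 810935/821684, 694043/821684, -997515/821684; SSR = 8979059/821684.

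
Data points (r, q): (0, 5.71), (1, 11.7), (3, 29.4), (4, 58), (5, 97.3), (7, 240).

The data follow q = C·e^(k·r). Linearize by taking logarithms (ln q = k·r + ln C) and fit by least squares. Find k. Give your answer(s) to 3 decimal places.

k = 0.533

Taking logs, ln q = k·r + ln C, so regress ln q on r.
Sums: Σr = 20.0000, Σ(r)² = 100.0000, Σln q = 21.7017, Σr·ln q = 90.0978.
Normal system: [[100.0000, 20.0000]; [20.0000, 6]]·[k, ln C]ᵀ = [90.0978, 21.7017]ᵀ.
Slope k = (n·Σr·ln q − Σr·Σln q)/(n·Σ(r)² − (Σr)²) = (6·90.0978 − 20.0000·21.7017)/200.0000 = 0.53277; ln C = (Σln q − k·Σr)/n = 1.84106.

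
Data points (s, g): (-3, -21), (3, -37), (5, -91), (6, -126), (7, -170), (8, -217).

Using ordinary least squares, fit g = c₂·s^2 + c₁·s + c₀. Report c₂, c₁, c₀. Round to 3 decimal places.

With design matrix M, MᵀM = [[8580, 1196, 192]; [1196, 192, 26]; [192, 26, 6]] and Mᵀg = [-29551, -4185, -662]ᵀ.
Inverting the 3×3 Gram matrix, [c₂, c₁, c₀]ᵀ = [-7913/2604, -575/217, -1048/651]ᵀ.

c₂ = -3.039, c₁ = -2.650, c₀ = -1.610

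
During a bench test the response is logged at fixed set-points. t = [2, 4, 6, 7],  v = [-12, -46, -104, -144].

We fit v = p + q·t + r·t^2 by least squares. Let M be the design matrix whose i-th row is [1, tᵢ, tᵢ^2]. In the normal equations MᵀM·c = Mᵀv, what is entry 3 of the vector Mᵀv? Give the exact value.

Entry 3 ↔ basis t^2, so (Mᵀv)_{3} = Σᵢ (t^2)·vᵢ = (4)·(-12) + (16)·(-46) + (36)·(-104) + (49)·(-144) = -11584.

-11584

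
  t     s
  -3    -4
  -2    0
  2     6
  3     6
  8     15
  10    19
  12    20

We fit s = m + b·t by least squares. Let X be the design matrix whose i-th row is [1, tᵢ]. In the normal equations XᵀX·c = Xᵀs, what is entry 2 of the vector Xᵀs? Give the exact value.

592

Entry 2 ↔ basis t, so (Xᵀs)_{2} = Σᵢ (t)·sᵢ = (-3)·(-4) + (-2)·(0) + (2)·(6) + (3)·(6) + (8)·(15) + (10)·(19) + (12)·(20) = 592.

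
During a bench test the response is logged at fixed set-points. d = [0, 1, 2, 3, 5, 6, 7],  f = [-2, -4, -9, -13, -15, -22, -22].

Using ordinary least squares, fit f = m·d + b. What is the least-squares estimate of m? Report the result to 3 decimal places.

Normal-equation sums: Σd·d = 124, Σd = 24, Σ1 = 7.
And Σd·f = -422, Σf = -87.
Determinant 124·7 − 24² = 292.
m = ((-422)·7 − 24·(-87))/292 = -433/146; b = (124·(-87) − 24·(-422))/292 = -165/73.

m = -2.966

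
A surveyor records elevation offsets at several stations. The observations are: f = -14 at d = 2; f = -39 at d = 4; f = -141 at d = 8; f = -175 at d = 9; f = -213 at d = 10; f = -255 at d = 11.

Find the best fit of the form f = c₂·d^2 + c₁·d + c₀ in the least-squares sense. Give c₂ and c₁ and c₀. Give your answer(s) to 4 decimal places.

c₂ = -1.9181, c₁ = -1.9569, c₀ = -1.7509

With design matrix A, AᵀA = [[35570, 3644, 386]; [3644, 386, 44]; [386, 44, 6]] and Aᵀf = [-76034, -7822, -837]ᵀ.
Solving the 3×3 system (Gaussian elimination) gives c₂ = -10657/5556, c₁ = -13591/6945, c₀ = -16213/9260.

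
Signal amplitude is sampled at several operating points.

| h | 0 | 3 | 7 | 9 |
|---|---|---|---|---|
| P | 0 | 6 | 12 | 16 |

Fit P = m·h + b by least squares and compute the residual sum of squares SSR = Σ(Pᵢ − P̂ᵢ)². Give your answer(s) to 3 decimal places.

SSR = 0.533

The normal system XᵀX·[m, b]ᵀ = XᵀP is [[139, 19]; [19, 4]]·[m, b]ᵀ = [246, 34]ᵀ.
Eliminating b: 4·(row 1) − 19·(row 2) gives 195·m = 4·246 − 19·34 = 338, so m = 26/15.
Then b = (34 − 19·(26/15))/4 = 4/15.
Residuals: -4/15, 8/15, -2/5, 2/15; SSR = 8/15.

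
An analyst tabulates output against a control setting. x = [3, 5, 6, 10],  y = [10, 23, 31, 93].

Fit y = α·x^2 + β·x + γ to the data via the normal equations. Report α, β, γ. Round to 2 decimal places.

α = 1.16, β = -3.32, γ = 9.68

Entries of MᵀM: Σx^2·x^2 = 12002, Σx^2·x = 1368, Σx^2 = 170, Σx·x = 170, Σx = 24, Σ1 = 4.
And Σx^2·y = 11081, Σx·y = 1261, Σy = 157.
Normal equations: [[12002, 1368, 170]; [1368, 170, 24]; [170, 24, 4]]·[α, β, γ]ᵀ = [11081, 1261, 157]ᵀ.
Inverting the 3×3 Gram matrix, [α, β, γ]ᵀ = [3609/3098, -10295/3098, 14992/1549]ᵀ.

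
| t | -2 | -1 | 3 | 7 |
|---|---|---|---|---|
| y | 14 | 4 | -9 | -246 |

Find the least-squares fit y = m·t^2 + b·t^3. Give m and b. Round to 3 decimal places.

With design matrix X, XᵀX = [[2499, 17017]; [17017, 118443]] and Xᵀy = [-12075, -84737]ᵀ.
Eliminating b: 118443·(row 1) − 17017·(row 2) gives 6410768·m = 118443·(-12075) − 17017·(-84737) = 11770304, so m = 8084/4403.
Then b = ((-84737) − 17017·(8084/4403))/118443 = -471/481.

m = 1.836, b = -0.979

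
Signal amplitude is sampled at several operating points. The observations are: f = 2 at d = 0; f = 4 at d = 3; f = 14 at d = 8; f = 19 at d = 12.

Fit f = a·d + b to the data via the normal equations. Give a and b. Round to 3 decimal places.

Forming XᵀX = [[217, 23]; [23, 4]] and Xᵀf = [352, 39]ᵀ gives XᵀX·[a, b]ᵀ = Xᵀf.
Eliminating b: 4·(row 1) − 23·(row 2) gives 339·a = 4·352 − 23·39 = 511, so a = 511/339.
Then b = (39 − 23·(511/339))/4 = 367/339.

a = 1.507, b = 1.083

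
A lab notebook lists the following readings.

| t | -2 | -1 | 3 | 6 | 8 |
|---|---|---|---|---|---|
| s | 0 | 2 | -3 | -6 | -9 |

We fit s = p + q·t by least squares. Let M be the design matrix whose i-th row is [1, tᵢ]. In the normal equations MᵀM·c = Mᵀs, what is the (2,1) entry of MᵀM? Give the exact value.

14

Row 2 ↔ basis t, column 1 ↔ basis 1, so (MᵀM)_{2,1} = Σᵢ t = (-2)·(1) + (-1)·(1) + (3)·(1) + (6)·(1) + (8)·(1) = 14.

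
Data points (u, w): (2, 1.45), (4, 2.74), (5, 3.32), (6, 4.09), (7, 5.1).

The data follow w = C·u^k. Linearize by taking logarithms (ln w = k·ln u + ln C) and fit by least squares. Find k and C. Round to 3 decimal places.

With ln wᵢ as the transformed response and ln uᵢ as the regressor:
Σln u = 7.4265, Σ(ln u)² = 11.9895, Σln w = 5.6173, Σln u·ln w = 9.2803.
Equations: 11.9895·k + 7.4265·ln C = 9.2803;  7.4265·k + 5·ln C = 5.6173.
Slope k = (n·Σln u·ln w − Σln u·Σln w)/(n·Σ(ln u)² − (Σln u)²) = (5·9.2803 − 7.4265·5.6173)/4.7940 = 0.97714; ln C = (Σln w − k·Σln u)/n = -0.32791, so C = exp(-0.32791) = 0.72043.

k = 0.977, C = 0.720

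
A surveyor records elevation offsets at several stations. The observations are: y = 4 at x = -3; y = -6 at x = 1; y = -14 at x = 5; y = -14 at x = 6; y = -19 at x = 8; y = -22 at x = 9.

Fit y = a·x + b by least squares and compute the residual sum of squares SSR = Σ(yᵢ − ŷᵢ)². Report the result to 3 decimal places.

Compute the Gram sums: Σx·x = 216, Σx = 26, Σ1 = 6.
For Mᵀy: Σx·y = -522, Σy = -71.
Normal equations: [[216, 26]; [26, 6]]·[a, b]ᵀ = [-522, -71]ᵀ.
Eliminating b: 6·(row 1) − 26·(row 2) gives 620·a = 6·(-522) − 26·(-71) = -1286, so a = -643/310.
Then b = ((-71) − 26·(-643/310))/6 = -441/155.
Residuals: 193/310, -67/62, -243/310, 40/31, 68/155, -151/310; SSR = 661/155.

SSR = 4.265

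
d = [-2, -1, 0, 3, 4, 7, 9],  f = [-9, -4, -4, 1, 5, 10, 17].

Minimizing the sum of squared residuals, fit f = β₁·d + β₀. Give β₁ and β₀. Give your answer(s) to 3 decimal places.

β₁ = 2.161, β₀ = -3.889

Forming XᵀX = [[160, 20]; [20, 7]] and Xᵀf = [268, 16]ᵀ gives XᵀX·[β₁, β₀]ᵀ = Xᵀf.
Δ = 160·7 − 20² = 720.
β₁ = (268·7 − 20·16)/720 = 389/180; β₀ = (160·16 − 20·268)/720 = -35/9.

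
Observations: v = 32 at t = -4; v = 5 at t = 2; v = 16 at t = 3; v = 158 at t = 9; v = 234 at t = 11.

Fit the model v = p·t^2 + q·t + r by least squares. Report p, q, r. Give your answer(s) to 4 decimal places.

Compute the Gram sums: Σt^2·t^2 = 21555, Σt^2·t = 2031, Σt^2 = 231, Σt·t = 231, Σt = 21, Σ1 = 5.
For Mᵀv: Σt^2·v = 41788, Σt·v = 3926, Σv = 445.
Row-reducing yields p = 41639/21018, q = -6559/21018, r = -4262/3503.

p = 1.9811, q = -0.3121, r = -1.2167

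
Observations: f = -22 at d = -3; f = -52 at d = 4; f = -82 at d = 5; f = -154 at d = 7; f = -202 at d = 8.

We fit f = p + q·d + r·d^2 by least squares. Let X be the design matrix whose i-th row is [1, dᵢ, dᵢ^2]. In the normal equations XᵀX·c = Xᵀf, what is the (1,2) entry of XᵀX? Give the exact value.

Row 1 ↔ basis 1, column 2 ↔ basis d, so (XᵀX)_{1,2} = Σᵢ d = (1)·(-3) + (1)·(4) + (1)·(5) + (1)·(7) + (1)·(8) = 21.

21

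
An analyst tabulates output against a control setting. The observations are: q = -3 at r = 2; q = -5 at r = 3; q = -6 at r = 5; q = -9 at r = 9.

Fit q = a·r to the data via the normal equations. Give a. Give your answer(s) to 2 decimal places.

a = -1.11

Forming AᵀA = [[119]] and Aᵀq = [-132]ᵀ gives AᵀA·[a]ᵀ = Aᵀq.
a = (-132)/119 = -1.10924.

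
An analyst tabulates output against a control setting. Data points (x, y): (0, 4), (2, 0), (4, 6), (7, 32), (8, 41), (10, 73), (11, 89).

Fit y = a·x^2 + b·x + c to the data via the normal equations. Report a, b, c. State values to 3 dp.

From the data, Σx^2·x^2 = 31410, Σx^2·x = 3258, Σx^2 = 354, Σx·x = 354, Σx = 42, Σ1 = 7.
And Σx^2·y = 22357, Σx·y = 2285, Σy = 245.
Solving the 3×3 system (Gaussian elimination) gives a = 26957/26784, b = -9521/2976, c = 920/279.

a = 1.006, b = -3.199, c = 3.297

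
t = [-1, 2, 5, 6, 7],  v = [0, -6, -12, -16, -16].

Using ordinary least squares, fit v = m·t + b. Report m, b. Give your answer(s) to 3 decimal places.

m = -2.103, b = -2.009

Entries of MᵀM: Σt·t = 115, Σt = 19, Σ1 = 5.
Right-hand side: Σt·v = -280, Σv = -50.
MᵀM·[m, b]ᵀ = Mᵀv becomes [[115, 19]; [19, 5]]·[m, b]ᵀ = [-280, -50]ᵀ.
Δ = 115·5 − 19² = 214.
m = ((-280)·5 − 19·(-50))/214 = -225/107; b = (115·(-50) − 19·(-280))/214 = -215/107.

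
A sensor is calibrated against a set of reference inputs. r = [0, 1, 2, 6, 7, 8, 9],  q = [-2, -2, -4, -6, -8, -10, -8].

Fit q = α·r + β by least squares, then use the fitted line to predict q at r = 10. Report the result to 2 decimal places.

q̂ = -10.07

Compute the Gram sums: Σr·r = 235, Σr = 33, Σ1 = 7.
Right-hand side: Σr·q = -254, Σq = -40.
MᵀM·[α, β]ᵀ = Mᵀq becomes [[235, 33]; [33, 7]]·[α, β]ᵀ = [-254, -40]ᵀ.
det = 235·7 − 33² = 556.
α = ((-254)·7 − 33·(-40))/556 = -229/278; β = (235·(-40) − 33·(-254))/556 = -509/278.
At r = 10: q̂ = (-229/278)·(10) + (-509/278)·(1) = -2799/278.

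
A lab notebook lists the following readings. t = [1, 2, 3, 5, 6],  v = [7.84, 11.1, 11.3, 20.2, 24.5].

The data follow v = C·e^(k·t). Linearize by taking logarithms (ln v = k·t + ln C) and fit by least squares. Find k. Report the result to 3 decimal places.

k = 0.223

Taking logs, ln v = k·t + ln C, so regress ln v on t.
Σt = 17.0000, Σ(t)² = 75.0000, Σln v = 13.0953, Σt·ln v = 48.3680.
Equations: 75.0000·k + 17.0000·ln C = 48.3680;  17.0000·k + 5·ln C = 13.0953.
Slope k = (n·Σt·ln v − Σt·Σln v)/(n·Σ(t)² − (Σt)²) = (5·48.3680 − 17.0000·13.0953)/86.0000 = 0.22348; ln C = (Σln v − k·Σt)/n = 1.85924.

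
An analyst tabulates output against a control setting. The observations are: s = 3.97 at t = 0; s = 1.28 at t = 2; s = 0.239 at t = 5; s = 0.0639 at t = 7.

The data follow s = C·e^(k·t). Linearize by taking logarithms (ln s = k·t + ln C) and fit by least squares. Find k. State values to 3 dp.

k = -0.585

With ln sᵢ as the transformed response and tᵢ as the regressor:
XᵀX = [[78.0000, 14.0000]; [14.0000, 4]], rhs = [-25.9158, -2.5561]ᵀ  (here Σt = 14.0000, Σ(t)² = 78.0000, Σln s = -2.5561, Σt·ln s = -25.9158).
Slope k = (n·Σt·ln s − Σt·Σln s)/(n·Σ(t)² − (Σt)²) = (4·-25.9158 − 14.0000·-2.5561)/116.0000 = -0.58515; ln C = (Σln s − k·Σt)/n = 1.40901.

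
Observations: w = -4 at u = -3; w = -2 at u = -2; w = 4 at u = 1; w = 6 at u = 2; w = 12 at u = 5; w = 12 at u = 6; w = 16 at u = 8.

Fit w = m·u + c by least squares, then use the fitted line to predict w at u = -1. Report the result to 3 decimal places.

From the data, Σu·u = 143, Σu = 17, Σ1 = 7.
For Xᵀw: Σu·w = 292, Σw = 44.
Eliminating c: 7·(row 1) − 17·(row 2) gives 712·m = 7·292 − 17·44 = 1296, so m = 162/89.
Then c = (44 − 17·(162/89))/7 = 166/89.
At u = -1: ŵ = (162/89)·(-1) + (166/89)·(1) = 4/89.

ŵ = 0.045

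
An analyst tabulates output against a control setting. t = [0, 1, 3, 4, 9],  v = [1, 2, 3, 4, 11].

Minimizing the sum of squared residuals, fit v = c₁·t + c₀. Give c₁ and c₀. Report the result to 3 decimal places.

The normal system AᵀA·[c₁, c₀]ᵀ = Aᵀv is [[107, 17]; [17, 5]]·[c₁, c₀]ᵀ = [126, 21]ᵀ.
det = 107·5 − 17² = 246.
c₁ = (126·5 − 17·21)/246 = 91/82; c₀ = (107·21 − 17·126)/246 = 35/82.

c₁ = 1.110, c₀ = 0.427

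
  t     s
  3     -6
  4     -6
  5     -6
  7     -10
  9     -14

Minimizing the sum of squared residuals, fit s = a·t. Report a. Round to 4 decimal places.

a = -1.4889

Normal-equation sums: Σt·t = 180.
For Xᵀs: Σt·s = -268.
XᵀX·[a]ᵀ = Xᵀs becomes [[180]]·[a]ᵀ = [-268]ᵀ.
a = (-268)/180 = -1.48889.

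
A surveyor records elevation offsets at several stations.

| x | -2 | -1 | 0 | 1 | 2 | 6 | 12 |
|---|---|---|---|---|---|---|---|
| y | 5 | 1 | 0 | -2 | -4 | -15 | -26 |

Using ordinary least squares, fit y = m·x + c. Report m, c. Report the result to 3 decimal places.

m = -2.210, c = -0.175

MᵀM·[m, c]ᵀ = Mᵀy reads: 190·m + 18·c = -423;  18·m + 7·c = -41.
(Σx·x = 190, Σx = 18, Σ1 = 7, Σx·y = -423, Σy = -41.)
Eliminating c: 7·(row 1) − 18·(row 2) gives 1006·m = 7·(-423) − 18·(-41) = -2223, so m = -2223/1006.
Then c = ((-41) − 18·(-2223/1006))/7 = -88/503.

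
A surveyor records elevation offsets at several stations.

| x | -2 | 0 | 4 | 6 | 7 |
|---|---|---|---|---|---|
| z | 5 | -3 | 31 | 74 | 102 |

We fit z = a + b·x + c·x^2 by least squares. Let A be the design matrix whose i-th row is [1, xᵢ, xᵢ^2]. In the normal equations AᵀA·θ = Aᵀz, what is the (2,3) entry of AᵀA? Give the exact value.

Row 2 ↔ basis x, column 3 ↔ basis x^2, so (AᵀA)_{2,3} = Σᵢ (x)·(x^2) = (-2)·(4) + (0)·(0) + (4)·(16) + (6)·(36) + (7)·(49) = 615.

615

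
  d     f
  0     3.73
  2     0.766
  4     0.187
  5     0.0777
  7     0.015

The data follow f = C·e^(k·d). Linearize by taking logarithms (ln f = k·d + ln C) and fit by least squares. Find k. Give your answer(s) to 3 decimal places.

Linearized form: ln f = k·d + ln C. From the 5 transformed points,
Σd = 18.0000, Σ(d)² = 94.0000, Σln f = -7.3814, Σd·ln f = -49.4122.
Equations: 94.0000·k + 18.0000·ln C = -49.4122;  18.0000·k + 5·ln C = -7.3814.
Δ = 94.0000·5 − (18.0000)² = 146.0000; k = (-49.4122·5 − 18.0000·-7.3814)/146.0000 = -0.78216, ln C = (94.0000·-7.3814 − 18.0000·-49.4122)/146.0000 = 1.33949.

k = -0.782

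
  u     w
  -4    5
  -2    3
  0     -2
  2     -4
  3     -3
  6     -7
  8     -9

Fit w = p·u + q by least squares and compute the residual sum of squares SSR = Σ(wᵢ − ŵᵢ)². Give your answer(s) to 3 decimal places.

SSR = 7.192

Setting ∂/∂p … = 0 gives: 133·p + 13·q = -157;  13·p + 7·q = -17.
(Σu·u = 133, Σu = 13, Σ1 = 7, Σu·w = -157, Σw = -17.)
Δ = 133·7 − 13² = 762.
p = ((-157)·7 − 13·(-17))/762 = -439/381; q = (133·(-17) − 13·(-157))/762 = -110/381.
Residuals: 259/381, 125/127, -652/381, -536/381, 284/381, 77/381, 193/381; SSR = 2740/381.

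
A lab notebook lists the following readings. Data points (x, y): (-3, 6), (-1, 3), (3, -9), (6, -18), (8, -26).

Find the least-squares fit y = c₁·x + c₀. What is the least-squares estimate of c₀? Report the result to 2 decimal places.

c₀ = -1.18

Normal-equation sums: Σx·x = 119, Σx = 13, Σ1 = 5.
For Aᵀy: Σx·y = -364, Σy = -44.
So AᵀA·[c₁, c₀]ᵀ = Aᵀy: [[119, 13]; [13, 5]]·[c₁, c₀]ᵀ = [-364, -44]ᵀ.
det = 119·5 − 13² = 426.
c₁ = ((-364)·5 − 13·(-44))/426 = -208/71; c₀ = (119·(-44) − 13·(-364))/426 = -84/71.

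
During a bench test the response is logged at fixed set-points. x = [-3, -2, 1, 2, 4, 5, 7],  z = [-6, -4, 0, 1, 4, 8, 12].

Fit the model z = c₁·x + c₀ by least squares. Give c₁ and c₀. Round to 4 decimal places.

Forming AᵀA = [[108, 14]; [14, 7]] and Aᵀz = [168, 15]ᵀ gives AᵀA·[c₁, c₀]ᵀ = Aᵀz.
Δ = 108·7 − 14² = 560.
c₁ = (168·7 − 14·15)/560 = 69/40; c₀ = (108·15 − 14·168)/560 = -183/140.

c₁ = 1.7250, c₀ = -1.3071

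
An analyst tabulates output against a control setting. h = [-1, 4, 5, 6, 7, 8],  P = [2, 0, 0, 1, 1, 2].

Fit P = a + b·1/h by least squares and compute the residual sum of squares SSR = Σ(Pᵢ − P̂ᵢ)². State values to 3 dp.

SSR = 2.492

Normal-equation sums: Σ1 = 6, Σ1/h = -97/840, Σ1/h·1/h = 822949/705600.
Moment sums: ΣP = 6, Σ1/h·P = -121/84.
XᵀX·[a, b]ᵀ = XᵀP becomes [[6, -97/840]; [-97/840, 822949/705600]]·[a, b]ᵀ = [6, -121/84]ᵀ.
det = 6·(822949/705600) − (-97/840)² = 985657/141120.
a = (6·(822949/705600) − (-97/840)·(-121/84))/(985657/141120) = 4820324/4928285; b = (6·(-121/84) − (-97/840)·6)/(985657/141120) = -1121904/985657.
Residuals: -573274/4928285, -3417944/4928285, -739684/985657, 1042881/4928285, 909321/4928285, 5737436/4928285; SSR = 12280526/4928285.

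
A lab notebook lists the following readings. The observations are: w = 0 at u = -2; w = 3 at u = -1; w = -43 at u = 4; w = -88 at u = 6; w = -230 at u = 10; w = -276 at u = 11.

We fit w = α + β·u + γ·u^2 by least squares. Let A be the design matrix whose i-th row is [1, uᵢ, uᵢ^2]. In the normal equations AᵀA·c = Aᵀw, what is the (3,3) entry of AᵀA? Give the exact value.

26210

Row 3 ↔ basis u^2, column 3 ↔ basis u^2, so (AᵀA)_{3,3} = Σᵢ (u^2)·(u^2) = (4)·(4) + (1)·(1) + (16)·(16) + (36)·(36) + (100)·(100) + (121)·(121) = 26210.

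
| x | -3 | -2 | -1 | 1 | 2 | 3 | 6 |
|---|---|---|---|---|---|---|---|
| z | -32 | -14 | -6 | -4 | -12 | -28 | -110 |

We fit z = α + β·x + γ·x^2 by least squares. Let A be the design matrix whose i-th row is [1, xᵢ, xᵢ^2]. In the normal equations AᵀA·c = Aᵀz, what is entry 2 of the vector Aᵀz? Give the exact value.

Entry 2 ↔ basis x, so (Aᵀz)_{2} = Σᵢ (x)·zᵢ = (-3)·(-32) + (-2)·(-14) + (-1)·(-6) + (1)·(-4) + (2)·(-12) + (3)·(-28) + (6)·(-110) = -642.

-642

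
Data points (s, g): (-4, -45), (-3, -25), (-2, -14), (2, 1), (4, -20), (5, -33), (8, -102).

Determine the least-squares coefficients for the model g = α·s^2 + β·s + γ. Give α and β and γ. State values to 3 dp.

α = -2.022, β = 3.224, γ = 1.260

From the data, Σs^2·s^2 = 5346, Σs^2·s = 610, Σs^2 = 138, Σs·s = 138, Σs = 10, Σ1 = 7.
For Xᵀg: Σs^2·g = -8670, Σs·g = -776, Σg = -238.
XᵀX·[α, β, γ]ᵀ = Xᵀg becomes [[5346, 610, 138]; [610, 138, 10]; [138, 10, 7]]·[α, β, γ]ᵀ = [-8670, -776, -238]ᵀ.
Inverting the 3×3 Gram matrix, [α, β, γ]ᵀ = [-49657/24556, 79173/24556, 7736/6139]ᵀ.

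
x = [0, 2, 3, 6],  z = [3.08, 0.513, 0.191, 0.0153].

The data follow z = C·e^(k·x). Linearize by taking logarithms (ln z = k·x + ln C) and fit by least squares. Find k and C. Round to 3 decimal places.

Let Y = ln z. Fitting Y = k·x + ln C by least squares:
XᵀX = [[49.0000, 11.0000]; [11.0000, 4]], rhs = [-31.3808, -5.3779]ᵀ  (here Σx = 11.0000, Σ(x)² = 49.0000, Σln z = -5.3779, Σx·ln z = -31.3808).
Slope k = (n·Σx·ln z − Σx·Σln z)/(n·Σ(x)² − (Σx)²) = (4·-31.3808 − 11.0000·-5.3779)/75.0000 = -0.88488; ln C = (Σln z − k·Σx)/n = 1.08894, so C = exp(1.08894) = 2.97111.

k = -0.885, C = 2.971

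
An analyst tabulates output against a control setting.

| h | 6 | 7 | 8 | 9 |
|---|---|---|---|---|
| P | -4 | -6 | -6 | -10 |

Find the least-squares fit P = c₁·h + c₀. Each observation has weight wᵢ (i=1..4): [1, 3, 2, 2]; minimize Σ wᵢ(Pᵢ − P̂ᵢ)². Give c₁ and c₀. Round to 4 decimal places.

c₁ = -1.8095, c₀ = 7.0476

Entries of MᵀWM: Σwᵢ·h·h = 473, Σwᵢ·h = 61, Σwᵢ·1 = 8.
For MᵀWP: Σwᵢ·h·P = -426, Σwᵢ·P = -54.
Eliminating c₀: 8·(row 1) − 61·(row 2) gives 63·c₁ = 8·(-426) − 61·(-54) = -114, so c₁ = -38/21.
Then c₀ = ((-54) − 61·(-38/21))/8 = 148/21.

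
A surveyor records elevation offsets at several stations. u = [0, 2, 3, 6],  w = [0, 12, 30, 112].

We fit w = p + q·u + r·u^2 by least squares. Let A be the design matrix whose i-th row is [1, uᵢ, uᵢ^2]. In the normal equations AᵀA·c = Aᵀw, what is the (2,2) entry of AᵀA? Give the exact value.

Row 2 ↔ basis u, column 2 ↔ basis u, so (AᵀA)_{2,2} = Σᵢ (u)·(u) = (0)·(0) + (2)·(2) + (3)·(3) + (6)·(6) = 49.

49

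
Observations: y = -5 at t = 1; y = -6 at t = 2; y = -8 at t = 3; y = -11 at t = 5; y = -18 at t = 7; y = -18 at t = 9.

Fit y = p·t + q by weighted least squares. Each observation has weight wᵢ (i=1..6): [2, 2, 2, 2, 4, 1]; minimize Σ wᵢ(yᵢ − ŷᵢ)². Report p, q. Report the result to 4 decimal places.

With design matrix A, AᵀWA = [[355, 59]; [59, 13]] and AᵀWy = [-858, -150]ᵀ.
det = 355·13 − 59² = 1134.
p = ((-858)·13 − 59·(-150))/1134 = -128/63; q = (355·(-150) − 59·(-858))/1134 = -146/63.

p = -2.0317, q = -2.3175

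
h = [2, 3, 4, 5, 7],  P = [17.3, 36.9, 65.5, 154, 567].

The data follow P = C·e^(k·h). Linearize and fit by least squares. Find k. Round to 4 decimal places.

k = 0.6990

Let Y = ln P. Fitting Y = k·h + ln C by least squares:
XᵀX = [[103.0000, 21.0000]; [21.0000, 5]], rhs = [102.8215, 22.0183]ᵀ  (here Σh = 21.0000, Σ(h)² = 103.0000, Σln P = 22.0183, Σh·ln P = 102.8215).
Solving (det = 74.0000): k = 0.69897, ln C = 1.46798.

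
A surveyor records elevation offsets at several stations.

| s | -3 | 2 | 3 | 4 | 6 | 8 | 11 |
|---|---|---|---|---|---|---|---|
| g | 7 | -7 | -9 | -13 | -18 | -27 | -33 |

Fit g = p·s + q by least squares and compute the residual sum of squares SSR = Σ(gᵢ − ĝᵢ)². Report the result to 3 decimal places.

With design matrix X, XᵀX = [[259, 31]; [31, 7]] and Xᵀg = [-801, -100]ᵀ.
Eliminating q: 7·(row 1) − 31·(row 2) gives 852·p = 7·(-801) − 31·(-100) = -2507, so p = -2507/852.
Then q = ((-100) − 31·(-2507/852))/7 = -1069/852.
Residuals: -122/213, 119/852, 461/426, 7/284, 775/852, -1879/852, 265/426; SSR = 6473/852.

SSR = 7.597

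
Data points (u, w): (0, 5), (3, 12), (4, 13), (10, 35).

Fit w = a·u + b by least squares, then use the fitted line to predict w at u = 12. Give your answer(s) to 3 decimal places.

Normal-equation sums: Σu·u = 125, Σu = 17, Σ1 = 4.
Right-hand side: Σu·w = 438, Σw = 65.
AᵀA·[a, b]ᵀ = Aᵀw becomes [[125, 17]; [17, 4]]·[a, b]ᵀ = [438, 65]ᵀ.
Eliminating b: 4·(row 1) − 17·(row 2) gives 211·a = 4·438 − 17·65 = 647, so a = 647/211.
Then b = (65 − 17·(647/211))/4 = 679/211.
At u = 12: ŵ = (647/211)·(12) + (679/211)·(1) = 8443/211.

ŵ = 40.014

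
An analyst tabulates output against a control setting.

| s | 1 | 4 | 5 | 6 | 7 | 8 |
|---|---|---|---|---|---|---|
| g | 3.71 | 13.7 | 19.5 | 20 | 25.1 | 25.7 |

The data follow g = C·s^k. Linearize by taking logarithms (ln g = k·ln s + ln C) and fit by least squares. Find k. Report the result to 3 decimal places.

k = 0.957

Taking logs, ln g = k·ln s + ln C, so regress ln g on ln s.
Over the data: Σln s = 8.8128, Σ(ln s)² = 15.8331, Σln g = 16.3639, Σln s·ln g = 26.7991.
Normal system: [[15.8331, 8.8128]; [8.8128, 6]]·[k, ln C]ᵀ = [26.7991, 16.3639]ᵀ.
Δ = 15.8331·6 − (8.8128)² = 17.3327; k = (26.7991·6 − 8.8128·16.3639)/17.3327 = 0.95668, ln C = (15.8331·16.3639 − 8.8128·26.7991)/17.3327 = 1.32214.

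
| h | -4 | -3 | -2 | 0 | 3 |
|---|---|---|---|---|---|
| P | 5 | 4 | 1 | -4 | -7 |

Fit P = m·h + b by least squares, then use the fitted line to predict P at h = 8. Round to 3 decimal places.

With design matrix M, MᵀM = [[38, -6]; [-6, 5]] and MᵀP = [-55, -1]ᵀ.
Eliminating b: 5·(row 1) − (-6)·(row 2) gives 154·m = 5·(-55) − (-6)·(-1) = -281, so m = -281/154.
Then b = ((-1) − (-6)·(-281/154))/5 = -184/77.
At h = 8: P̂ = (-281/154)·(8) + (-184/77)·(1) = -1308/77.

P̂ = -16.987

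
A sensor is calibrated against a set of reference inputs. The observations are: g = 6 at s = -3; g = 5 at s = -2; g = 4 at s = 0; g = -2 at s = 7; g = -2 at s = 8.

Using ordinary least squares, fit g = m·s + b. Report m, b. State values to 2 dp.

Sums needed: Σs·s = 126, Σs = 10, Σ1 = 5.
For Mᵀg: Σs·g = -58, Σg = 11.
MᵀM·[m, b]ᵀ = Mᵀg becomes [[126, 10]; [10, 5]]·[m, b]ᵀ = [-58, 11]ᵀ.
det = 126·5 − 10² = 530.
m = ((-58)·5 − 10·11)/530 = -40/53; b = (126·11 − 10·(-58))/530 = 983/265.

m = -0.75, b = 3.71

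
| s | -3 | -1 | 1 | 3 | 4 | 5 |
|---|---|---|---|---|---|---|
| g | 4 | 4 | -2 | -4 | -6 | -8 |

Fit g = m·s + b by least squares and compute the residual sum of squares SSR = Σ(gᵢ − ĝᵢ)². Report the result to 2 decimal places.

Forming AᵀA = [[61, 9]; [9, 6]] and Aᵀg = [-94, -12]ᵀ gives AᵀA·[m, b]ᵀ = Aᵀg.
Δ = 61·6 − 9² = 285.
m = ((-94)·6 − 9·(-12))/285 = -8/5; b = (61·(-12) − 9·(-94))/285 = 2/5.
Residuals: -6/5, 2, -4/5, 2/5, 0, -2/5; SSR = 32/5.

SSR = 6.40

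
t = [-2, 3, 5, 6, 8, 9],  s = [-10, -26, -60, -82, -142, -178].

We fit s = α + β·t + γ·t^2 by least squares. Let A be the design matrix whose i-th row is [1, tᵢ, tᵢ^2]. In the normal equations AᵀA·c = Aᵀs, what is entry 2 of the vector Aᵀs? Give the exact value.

Entry 2 ↔ basis t, so (Aᵀs)_{2} = Σᵢ (t)·sᵢ = (-2)·(-10) + (3)·(-26) + (5)·(-60) + (6)·(-82) + (8)·(-142) + (9)·(-178) = -3588.

-3588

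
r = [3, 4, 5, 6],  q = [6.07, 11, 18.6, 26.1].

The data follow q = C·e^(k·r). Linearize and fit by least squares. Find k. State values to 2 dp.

Let Y = ln q. Fitting Y = k·r + ln C by least squares:
Over the data: Σr = 18.0000, Σ(r)² = 86.0000, Σln q = 10.3864, Σr·ln q = 49.1891.
Normal system: [[86.0000, 18.0000]; [18.0000, 4]]·[k, ln C]ᵀ = [49.1891, 10.3864]ᵀ.
Δ = 86.0000·4 − (18.0000)² = 20.0000; k = (49.1891·4 − 18.0000·10.3864)/20.0000 = 0.49010, ln C = (86.0000·10.3864 − 18.0000·49.1891)/20.0000 = 0.39114.

k = 0.49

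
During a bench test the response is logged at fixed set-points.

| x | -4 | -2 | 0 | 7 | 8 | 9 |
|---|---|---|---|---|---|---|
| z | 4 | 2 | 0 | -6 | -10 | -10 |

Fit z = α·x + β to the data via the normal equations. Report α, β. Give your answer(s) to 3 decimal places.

α = -1.075, β = -0.108

Entries of AᵀA: Σx·x = 214, Σx = 18, Σ1 = 6.
Moment sums: Σx·z = -232, Σz = -20.
Determinant 214·6 − 18² = 960.
α = ((-232)·6 − 18·(-20))/960 = -43/40; β = (214·(-20) − 18·(-232))/960 = -13/120.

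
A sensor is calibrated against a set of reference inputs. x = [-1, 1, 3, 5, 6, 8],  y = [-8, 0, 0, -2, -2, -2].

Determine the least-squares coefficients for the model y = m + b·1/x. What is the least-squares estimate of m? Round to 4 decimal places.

m = -2.9241

MᵀM·[m, b]ᵀ = Mᵀy reads: 6·m + (33/40)·b = -14;  (33/40)·m + (31601/14400)·b = 421/60.
Eliminating b: (31601/14400)·(row 1) − (33/40)·(row 2) gives (11987/960)·m = (31601/14400)·(-14) − (33/40)·(421/60) = -131443/3600, so m = -525772/179805.
Then b = ((421/60) − (33/40)·(-525772/179805))/(31601/14400) = 51504/11987.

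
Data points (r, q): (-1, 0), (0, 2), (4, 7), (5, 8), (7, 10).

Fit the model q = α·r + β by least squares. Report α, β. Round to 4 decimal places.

Compute the Gram sums: Σr·r = 91, Σr = 15, Σ1 = 5.
Moment sums: Σr·q = 138, Σq = 27.
So XᵀX·[α, β]ᵀ = Xᵀq: [[91, 15]; [15, 5]]·[α, β]ᵀ = [138, 27]ᵀ.
Eliminating β: 5·(row 1) − 15·(row 2) gives 230·α = 5·138 − 15·27 = 285, so α = 57/46.
Then β = (27 − 15·(57/46))/5 = 387/230.

α = 1.2391, β = 1.6826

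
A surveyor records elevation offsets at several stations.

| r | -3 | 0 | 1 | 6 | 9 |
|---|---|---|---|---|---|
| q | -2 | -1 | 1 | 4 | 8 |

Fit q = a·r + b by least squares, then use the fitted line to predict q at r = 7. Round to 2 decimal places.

q̂ = 5.64

Sums needed: Σr·r = 127, Σr = 13, Σ1 = 5.
And Σr·q = 103, Σq = 10.
So AᵀA·[a, b]ᵀ = Aᵀq: [[127, 13]; [13, 5]]·[a, b]ᵀ = [103, 10]ᵀ.
Determinant 127·5 − 13² = 466.
a = (103·5 − 13·10)/466 = 385/466; b = (127·10 − 13·103)/466 = -69/466.
At r = 7: q̂ = (385/466)·(7) + (-69/466)·(1) = 1313/233.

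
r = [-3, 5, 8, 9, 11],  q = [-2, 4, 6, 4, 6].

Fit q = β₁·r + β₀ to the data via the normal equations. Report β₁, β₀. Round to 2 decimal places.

Setting ∂/∂β₁ … = 0 gives: 300·β₁ + 30·β₀ = 176;  30·β₁ + 5·β₀ = 18.
(Σr·r = 300, Σr = 30, Σ1 = 5, Σr·q = 176, Σq = 18.)
Δ = 300·5 − 30² = 600.
β₁ = (176·5 − 30·18)/600 = 17/30; β₀ = (300·18 − 30·176)/600 = 1/5.

β₁ = 0.57, β₀ = 0.20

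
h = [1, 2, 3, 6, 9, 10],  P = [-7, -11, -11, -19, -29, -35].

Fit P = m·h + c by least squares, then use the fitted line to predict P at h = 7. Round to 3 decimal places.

With design matrix A, AᵀA = [[231, 31]; [31, 6]] and AᵀP = [-787, -112]ᵀ.
det = 231·6 − 31² = 425.
m = ((-787)·6 − 31·(-112))/425 = -50/17; c = (231·(-112) − 31·(-787))/425 = -59/17.
At h = 7: P̂ = (-50/17)·(7) + (-59/17)·(1) = -409/17.

P̂ = -24.059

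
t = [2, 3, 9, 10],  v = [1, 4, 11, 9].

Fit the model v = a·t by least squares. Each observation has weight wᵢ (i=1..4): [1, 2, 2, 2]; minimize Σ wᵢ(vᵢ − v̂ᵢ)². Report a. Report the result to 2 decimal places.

Entries of XᵀWX: Σwᵢ·t·t = 384.
And Σwᵢ·t·v = 404.
XᵀWX·[a]ᵀ = XᵀWv becomes [[384]]·[a]ᵀ = [404]ᵀ.
a = 404/384 = 1.05208.

a = 1.05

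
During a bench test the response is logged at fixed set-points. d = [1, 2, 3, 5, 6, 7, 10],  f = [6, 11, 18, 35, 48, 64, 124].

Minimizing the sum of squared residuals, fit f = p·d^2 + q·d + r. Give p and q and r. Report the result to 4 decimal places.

p = 1.1615, q = 0.2147, r = 5.5030

Setting ∂/∂p … = 0 gives: 14420·p + 1720·q + 224·r = 18351;  1720·p + 224·q + 34·r = 2233;  224·p + 34·q + 7·r = 306.
(Σd^2·d^2 = 14420, Σd^2·d = 1720, Σd^2 = 224, Σd·d = 224, Σd = 34, Σ1 = 7, Σd^2·f = 18351, Σd·f = 2233, Σf = 306.)
Solving the 3×3 system (Gaussian elimination) gives p = 55711/47964, q = 1471/6852, r = 43991/7994.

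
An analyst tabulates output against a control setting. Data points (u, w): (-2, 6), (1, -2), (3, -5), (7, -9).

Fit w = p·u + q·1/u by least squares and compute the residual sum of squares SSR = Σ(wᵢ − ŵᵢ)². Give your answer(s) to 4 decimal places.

SSR = 7.6982

The normal system AᵀA·[p, q]ᵀ = Aᵀw is [[63, 4]; [4, 2437/1764]]·[p, q]ᵀ = [-92, -167/21]ᵀ.
Δ = 63·(2437/1764) − 4² = 1989/28.
p = ((-92)·(2437/1764) − 4·(-167/21))/(1989/28) = -168092/125307; q = (63·(-167/21) − 4·(-92))/(1989/28) = -3724/1989.
Residuals: 298352/125307, 152090/125307, -4895/13923, 11771/17901; SSR = 964634/125307.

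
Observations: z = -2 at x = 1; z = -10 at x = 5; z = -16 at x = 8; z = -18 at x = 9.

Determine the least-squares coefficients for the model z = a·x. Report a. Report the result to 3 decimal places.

a = -2.000

Compute the Gram sums: Σx·x = 171.
Right-hand side: Σx·z = -342.
a = (-342)/171 = -2.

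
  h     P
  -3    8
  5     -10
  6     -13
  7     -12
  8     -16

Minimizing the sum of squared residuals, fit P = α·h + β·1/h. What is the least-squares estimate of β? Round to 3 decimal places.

β = -7.691

From the data, Σh·h = 183, Σh·1/h = 5, Σ1/h·1/h = 151649/705600.
And Σh·P = -364, Σ1/h·P = -443/42.
So XᵀX·[α, β]ᵀ = XᵀP: [[183, 5]; [5, 151649/705600]]·[α, β]ᵀ = [-364, -443/42]ᵀ.
det = 183·(151649/705600) − 5² = 3370589/235200.
α = ((-364)·(151649/705600) − 5·(-443/42))/(3370589/235200) = -17988236/10111767; β = (183·(-443/42) − 5·(-364))/(3370589/235200) = -25922400/3370589.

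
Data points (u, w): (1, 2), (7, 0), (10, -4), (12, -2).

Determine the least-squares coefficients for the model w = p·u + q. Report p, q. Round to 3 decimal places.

p = -0.464, q = 2.478

Entries of XᵀX: Σu·u = 294, Σu = 30, Σ1 = 4.
For Xᵀw: Σu·w = -62, Σw = -4.
Normal equations: [[294, 30]; [30, 4]]·[p, q]ᵀ = [-62, -4]ᵀ.
Eliminating q: 4·(row 1) − 30·(row 2) gives 276·p = 4·(-62) − 30·(-4) = -128, so p = -32/69.
Then q = ((-4) − 30·(-32/69))/4 = 57/23.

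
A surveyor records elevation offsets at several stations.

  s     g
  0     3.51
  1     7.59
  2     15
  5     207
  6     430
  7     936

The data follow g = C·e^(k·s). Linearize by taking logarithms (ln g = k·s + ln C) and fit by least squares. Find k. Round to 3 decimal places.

k = 0.809

Linearized form: ln g = k·s + ln C. From the 6 transformed points,
Σs = 21.0000, Σ(s)² = 115.0000, Σln g = 24.2286, Σs·ln g = 118.3805.
Normal system: [[115.0000, 21.0000]; [21.0000, 6]]·[k, ln C]ᵀ = [118.3805, 24.2286]ᵀ.
Δ = 115.0000·6 − (21.0000)² = 249.0000; k = (118.3805·6 − 21.0000·24.2286)/249.0000 = 0.80917, ln C = (115.0000·24.2286 − 21.0000·118.3805)/249.0000 = 1.20602.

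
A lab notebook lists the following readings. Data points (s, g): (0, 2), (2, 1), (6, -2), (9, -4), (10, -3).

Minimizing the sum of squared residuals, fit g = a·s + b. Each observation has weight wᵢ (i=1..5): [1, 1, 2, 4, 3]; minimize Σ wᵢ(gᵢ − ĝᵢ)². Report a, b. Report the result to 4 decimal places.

a = -0.5662, b = 1.7538

Normal-equation sums: Σwᵢ·s·s = 700, Σwᵢ·s = 80, Σwᵢ·1 = 11.
Moment sums: Σwᵢ·s·g = -256, Σwᵢ·g = -26.
Δ = 700·11 − 80² = 1300.
a = ((-256)·11 − 80·(-26))/1300 = -184/325; b = (700·(-26) − 80·(-256))/1300 = 114/65.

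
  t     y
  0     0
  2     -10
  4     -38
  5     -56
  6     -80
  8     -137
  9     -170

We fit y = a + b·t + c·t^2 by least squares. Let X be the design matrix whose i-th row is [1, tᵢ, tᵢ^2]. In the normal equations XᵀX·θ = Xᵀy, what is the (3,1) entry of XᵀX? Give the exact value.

Row 3 ↔ basis t^2, column 1 ↔ basis 1, so (XᵀX)_{3,1} = Σᵢ t^2 = (0)·(1) + (4)·(1) + (16)·(1) + (25)·(1) + (36)·(1) + (64)·(1) + (81)·(1) = 226.

226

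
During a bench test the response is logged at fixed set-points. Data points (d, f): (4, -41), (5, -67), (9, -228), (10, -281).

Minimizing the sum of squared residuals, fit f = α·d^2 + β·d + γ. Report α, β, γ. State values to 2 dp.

α = -2.70, β = -2.28, γ = 11.54

The normal equations are: 17442·α + 1918·β + 222·γ = -48899;  1918·α + 222·β + 28·γ = -5361;  222·α + 28·β + 4·γ = -617.
Solving the 3×3 system (Gaussian elimination) gives α = -27/10, β = -148/65, γ = 150/13.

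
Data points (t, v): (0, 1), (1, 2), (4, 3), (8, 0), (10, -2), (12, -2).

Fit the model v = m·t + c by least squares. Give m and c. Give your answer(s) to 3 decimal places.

Entries of XᵀX: Σt·t = 325, Σt = 35, Σ1 = 6.
For Xᵀv: Σt·v = -30, Σv = 2.
Eliminating c: 6·(row 1) − 35·(row 2) gives 725·m = 6·(-30) − 35·2 = -250, so m = -10/29.
Then c = (2 − 35·(-10/29))/6 = 68/29.

m = -0.345, c = 2.345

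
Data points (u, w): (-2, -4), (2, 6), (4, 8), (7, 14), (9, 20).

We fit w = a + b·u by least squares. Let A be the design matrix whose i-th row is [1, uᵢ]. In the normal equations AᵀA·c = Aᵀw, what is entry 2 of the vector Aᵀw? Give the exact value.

330

Entry 2 ↔ basis u, so (Aᵀw)_{2} = Σᵢ (u)·wᵢ = (-2)·(-4) + (2)·(6) + (4)·(8) + (7)·(14) + (9)·(20) = 330.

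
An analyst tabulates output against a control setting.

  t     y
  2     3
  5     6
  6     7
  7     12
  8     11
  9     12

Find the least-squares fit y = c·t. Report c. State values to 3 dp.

c = 1.382

The normal system XᵀX·[c]ᵀ = Xᵀy is [[259]]·[c]ᵀ = [358]ᵀ.
Hence c = 358 / 259 ≈ 1.38224.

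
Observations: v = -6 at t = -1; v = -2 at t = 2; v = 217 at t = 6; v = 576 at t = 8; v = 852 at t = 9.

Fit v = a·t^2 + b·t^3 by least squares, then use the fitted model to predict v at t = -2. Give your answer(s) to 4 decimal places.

Compute the Gram sums: Σt^2·t^2 = 11970, Σt^2·t^3 = 99624, Σt^3·t^3 = 840306.
Right-hand side: Σt^2·v = 113674, Σt^3·v = 962882.
Eliminating b: 840306·(row 1) − 99624·(row 2) gives 133521444·a = 840306·113674 − 99624·962882 = -405212124, so a = -33767677/11126787.
Then b = (962882 − 99624·(-33767677/11126787))/840306 = 2393321/1589541.
At t = -2: v̂ = (-33767677/11126787)·(4) + (2393321/1589541)·(-8) = -269096684/11126787.

v̂ = -24.1846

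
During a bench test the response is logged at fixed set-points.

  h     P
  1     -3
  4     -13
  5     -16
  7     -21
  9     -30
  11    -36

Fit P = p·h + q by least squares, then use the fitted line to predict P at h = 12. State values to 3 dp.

P̂ = -39.103

With design matrix A, AᵀA = [[293, 37]; [37, 6]] and AᵀP = [-948, -119]ᵀ.
Δ = 293·6 − 37² = 389.
p = ((-948)·6 − 37·(-119))/389 = -1285/389; q = (293·(-119) − 37·(-948))/389 = 209/389.
At h = 12: P̂ = (-1285/389)·(12) + (209/389)·(1) = -15211/389.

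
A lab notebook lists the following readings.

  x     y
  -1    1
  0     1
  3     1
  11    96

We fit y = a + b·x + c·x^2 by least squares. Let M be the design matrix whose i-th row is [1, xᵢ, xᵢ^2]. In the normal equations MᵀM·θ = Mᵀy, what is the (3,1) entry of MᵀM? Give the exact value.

Row 3 ↔ basis x^2, column 1 ↔ basis 1, so (MᵀM)_{3,1} = Σᵢ x^2 = (1)·(1) + (0)·(1) + (9)·(1) + (121)·(1) = 131.

131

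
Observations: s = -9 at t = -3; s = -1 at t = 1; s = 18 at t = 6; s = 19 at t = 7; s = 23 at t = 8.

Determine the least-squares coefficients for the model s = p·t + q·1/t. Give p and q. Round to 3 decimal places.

Sums needed: Σt·t = 159, Σt·1/t = 5, Σ1/t·1/t = 33161/28224.
Right-hand side: Σt·s = 451, Σ1/t·s = 593/56.
Normal equations: [[159, 5]; [5, 33161/28224]]·[p, q]ᵀ = [451, 593/56]ᵀ.
Eliminating q: (33161/28224)·(row 1) − 5·(row 2) gives (1522333/9408)·p = (33161/28224)·451 − 5·(593/56) = 13461251/28224, so p = 13461251/4566999.
Then q = ((593/56) − 5·(13461251/4566999))/(33161/28224) = -5374824/1522333.

p = 2.948, q = -3.531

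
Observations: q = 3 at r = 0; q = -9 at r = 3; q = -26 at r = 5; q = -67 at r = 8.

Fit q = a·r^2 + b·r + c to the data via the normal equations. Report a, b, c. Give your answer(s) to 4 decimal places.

From the data, Σr^2·r^2 = 4802, Σr^2·r = 664, Σr^2 = 98, Σr·r = 98, Σr = 16, Σ1 = 4.
For Xᵀq: Σr^2·q = -5019, Σr·q = -693, Σq = -99.
XᵀX·[a, b, c]ᵀ = Xᵀq becomes [[4802, 664, 98]; [664, 98, 16]; [98, 16, 4]]·[a, b, c]ᵀ = [-5019, -693, -99]ᵀ.
Solving the 3×3 system (Gaussian elimination) gives a = -29/30, b = -511/510, c = 50/17.

a = -0.9667, b = -1.0020, c = 2.9412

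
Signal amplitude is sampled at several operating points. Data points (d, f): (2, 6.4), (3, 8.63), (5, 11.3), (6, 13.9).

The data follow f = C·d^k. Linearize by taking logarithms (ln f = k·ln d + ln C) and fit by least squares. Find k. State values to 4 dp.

With ln fᵢ as the transformed response and ln dᵢ as the regressor:
Σln d = 5.1930, Σ(ln d)² = 7.4881, Σln f = 9.0682, Σln d·ln f = 12.2727.
Equations: 7.4881·k + 5.1930·ln C = 12.2727;  5.1930·k + 4·ln C = 9.0682.
Solving (det = 2.9856): k = 0.66990, ln C = 1.39737.

k = 0.6699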